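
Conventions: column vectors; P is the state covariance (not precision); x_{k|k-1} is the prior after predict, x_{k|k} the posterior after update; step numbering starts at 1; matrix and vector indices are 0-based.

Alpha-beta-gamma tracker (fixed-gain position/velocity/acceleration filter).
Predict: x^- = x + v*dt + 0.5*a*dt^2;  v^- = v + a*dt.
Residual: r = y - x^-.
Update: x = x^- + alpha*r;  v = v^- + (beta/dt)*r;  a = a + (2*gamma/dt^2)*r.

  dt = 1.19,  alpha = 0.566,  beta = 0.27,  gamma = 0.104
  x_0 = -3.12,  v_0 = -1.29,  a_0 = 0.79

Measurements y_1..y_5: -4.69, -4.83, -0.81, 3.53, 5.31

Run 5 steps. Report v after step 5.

v_post = 4.9561

step 1: x_pred=-4.0957  r=-0.5943  x^+=-4.4321  v^+=-0.4847  a^+=0.7027
step 2: x_pred=-4.5114  r=-0.3186  x^+=-4.6917  v^+=0.2792  a^+=0.6559
step 3: x_pred=-3.8950  r=3.0850  x^+=-2.1489  v^+=1.7597  a^+=1.1091
step 4: x_pred=0.7304  r=2.7996  x^+=2.3150  v^+=3.7147  a^+=1.5203
step 5: x_pred=7.8119  r=-2.5019  x^+=6.3958  v^+=4.9561  a^+=1.1528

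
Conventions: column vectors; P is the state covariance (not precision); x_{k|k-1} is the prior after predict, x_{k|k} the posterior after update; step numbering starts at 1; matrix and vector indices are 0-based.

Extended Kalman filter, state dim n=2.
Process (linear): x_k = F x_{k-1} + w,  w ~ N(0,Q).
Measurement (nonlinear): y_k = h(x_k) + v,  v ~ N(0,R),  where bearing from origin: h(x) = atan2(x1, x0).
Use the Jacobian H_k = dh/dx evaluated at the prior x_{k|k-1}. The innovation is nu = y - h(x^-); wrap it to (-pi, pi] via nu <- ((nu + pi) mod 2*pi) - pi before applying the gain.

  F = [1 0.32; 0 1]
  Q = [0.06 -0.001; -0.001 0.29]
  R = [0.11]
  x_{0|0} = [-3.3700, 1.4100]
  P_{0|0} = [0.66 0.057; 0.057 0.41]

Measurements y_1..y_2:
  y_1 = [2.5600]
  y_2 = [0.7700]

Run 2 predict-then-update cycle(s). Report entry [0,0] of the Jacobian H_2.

step 1: x^-=[-2.9188, 1.4100]  P^-=[0.7985 0.1872; 0.1872 0.7000]  H_jac=[-0.1342 -0.2778]  S=[0.1923]  K=[-0.8274; -1.1415]  nu=[-0.1316]  x^+=[-2.8099, 1.5602]  P^+=[0.6668 0.0055; 0.0055 0.4494]
step 2: x^-=[-2.3107, 1.5602]  P^-=[0.7763 0.1483; 0.1483 0.7394]  H_jac=[-0.2007 -0.2973]  S=[0.2243]  K=[-0.8913; -1.1125]  nu=[-1.7777]  x^+=[-0.7263, 3.5380]  P^+=[0.5982 -0.0741; -0.0741 0.4617]

H_jac[0,0] = -0.2007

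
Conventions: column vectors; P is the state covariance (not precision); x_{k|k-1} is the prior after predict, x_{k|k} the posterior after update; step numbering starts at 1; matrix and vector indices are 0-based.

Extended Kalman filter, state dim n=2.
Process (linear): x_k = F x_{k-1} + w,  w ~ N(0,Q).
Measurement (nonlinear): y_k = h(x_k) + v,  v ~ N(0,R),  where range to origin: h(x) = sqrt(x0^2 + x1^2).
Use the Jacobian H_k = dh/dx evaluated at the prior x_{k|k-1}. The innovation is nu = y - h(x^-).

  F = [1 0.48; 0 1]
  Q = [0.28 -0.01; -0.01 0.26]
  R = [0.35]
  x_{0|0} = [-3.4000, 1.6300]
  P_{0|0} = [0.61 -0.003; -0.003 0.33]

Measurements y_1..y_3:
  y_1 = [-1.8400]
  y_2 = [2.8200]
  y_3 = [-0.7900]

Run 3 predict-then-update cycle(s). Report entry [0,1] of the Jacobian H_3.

H_jac[0,1] = 0.4650

step 1: x^-=[-2.6176, 1.6300]  P^-=[0.9632 0.1454; 0.1454 0.5900]  H_jac=[-0.8489 0.5286]  S=[1.0784]  K=[-0.6869; 0.1747]  nu=[-4.9236]  x^+=[0.7643, 0.7696]  P^+=[0.4544 0.2748; 0.2748 0.5571]
step 2: x^-=[1.1338, 0.7696]  P^-=[1.1266 0.5322; 0.5322 0.8171]  H_jac=[0.8274 0.5616]  S=[1.8736]  K=[0.6570; 0.4800]  nu=[1.4497]  x^+=[2.0863, 1.4654]  P^+=[0.3177 -0.0586; -0.0586 0.3855]
step 3: x^-=[2.7897, 1.4654]  P^-=[0.6303 0.1164; 0.1164 0.6455]  H_jac=[0.8853 0.4650]  S=[1.0794]  K=[0.5671; 0.3736]  nu=[-3.9412]  x^+=[0.5547, -0.0068]  P^+=[0.2832 -0.1122; -0.1122 0.4948]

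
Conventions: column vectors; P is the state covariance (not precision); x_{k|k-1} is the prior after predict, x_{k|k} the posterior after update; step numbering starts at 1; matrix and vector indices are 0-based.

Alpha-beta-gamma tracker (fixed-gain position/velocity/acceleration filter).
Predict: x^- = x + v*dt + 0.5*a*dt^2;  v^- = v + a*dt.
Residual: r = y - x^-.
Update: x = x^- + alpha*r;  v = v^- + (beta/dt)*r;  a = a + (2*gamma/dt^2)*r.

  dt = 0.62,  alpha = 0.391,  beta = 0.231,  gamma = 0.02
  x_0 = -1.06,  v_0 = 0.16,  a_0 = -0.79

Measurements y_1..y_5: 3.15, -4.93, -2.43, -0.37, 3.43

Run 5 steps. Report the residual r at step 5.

step 1: x_pred=-1.1126  r=4.2626  x^+=0.5541  v^+=1.2584  a^+=-0.3464
step 2: x_pred=1.2677  r=-6.1977  x^+=-1.1556  v^+=-1.2655  a^+=-0.9914
step 3: x_pred=-2.1308  r=-0.2992  x^+=-2.2478  v^+=-1.9917  a^+=-1.0225
step 4: x_pred=-3.6791  r=3.3091  x^+=-2.3853  v^+=-1.3927  a^+=-0.6781
step 5: x_pred=-3.3791  r=6.8091  x^+=-0.7167  v^+=0.7238  a^+=0.0304

resid = 6.8091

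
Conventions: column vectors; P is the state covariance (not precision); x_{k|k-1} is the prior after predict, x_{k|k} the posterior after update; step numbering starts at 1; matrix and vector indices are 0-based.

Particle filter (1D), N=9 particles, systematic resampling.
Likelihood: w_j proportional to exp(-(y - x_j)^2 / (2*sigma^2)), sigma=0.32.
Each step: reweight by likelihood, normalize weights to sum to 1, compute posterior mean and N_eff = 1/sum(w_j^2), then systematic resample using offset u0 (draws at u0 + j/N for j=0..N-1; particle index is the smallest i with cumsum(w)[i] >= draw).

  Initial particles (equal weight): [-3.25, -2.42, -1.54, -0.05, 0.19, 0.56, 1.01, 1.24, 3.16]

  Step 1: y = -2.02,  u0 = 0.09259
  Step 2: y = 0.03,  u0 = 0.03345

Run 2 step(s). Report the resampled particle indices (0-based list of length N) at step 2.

resampled_idx = [5, 5, 6, 6, 6, 7, 7, 8, 8]

step 1: w=[0.0008, 0.5846, 0.4146, 0.0000, 0.0000, 0.0000, 0.0000, 0.0000, 0.0000]  mean=-2.0558  Neff=1.9468  idx=[1, 1, 1, 1, 1, 2, 2, 2, 2]
step 2: w=[0.0000, 0.0000, 0.0000, 0.0000, 0.0000, 0.2500, 0.2500, 0.2500, 0.2500]  mean=-1.5400  Neff=4.0000  idx=[5, 5, 6, 6, 6, 7, 7, 8, 8]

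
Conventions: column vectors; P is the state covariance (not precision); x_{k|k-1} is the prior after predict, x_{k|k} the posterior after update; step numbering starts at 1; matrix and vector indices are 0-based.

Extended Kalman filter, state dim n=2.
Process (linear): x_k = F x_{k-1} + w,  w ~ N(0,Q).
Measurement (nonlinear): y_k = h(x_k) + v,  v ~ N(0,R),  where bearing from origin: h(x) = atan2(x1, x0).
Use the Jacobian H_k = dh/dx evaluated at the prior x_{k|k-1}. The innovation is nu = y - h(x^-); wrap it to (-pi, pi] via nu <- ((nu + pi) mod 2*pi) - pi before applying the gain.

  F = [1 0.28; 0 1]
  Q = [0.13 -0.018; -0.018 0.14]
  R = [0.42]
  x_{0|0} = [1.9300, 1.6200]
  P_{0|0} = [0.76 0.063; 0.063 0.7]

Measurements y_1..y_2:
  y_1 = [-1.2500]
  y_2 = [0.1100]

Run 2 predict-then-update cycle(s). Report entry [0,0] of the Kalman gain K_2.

K[0,0] = 0.0639

step 1: x^-=[2.3836, 1.6200]  P^-=[0.9802 0.2410; 0.2410 0.8400]  H_jac=[-0.1950 0.2870]  S=[0.4995]  K=[-0.2443; 0.3885]  nu=[-1.8469]  x^+=[2.8348, 0.9025]  P^+=[0.9504 0.2884; 0.2884 0.7646]
step 2: x^-=[3.0874, 0.9025]  P^-=[1.3018 0.4845; 0.4845 0.9046]  H_jac=[-0.0872 0.2984]  S=[0.4852]  K=[0.0639; 0.4692]  nu=[-0.1744]  x^+=[3.0763, 0.8206]  P^+=[1.2998 0.4699; 0.4699 0.7978]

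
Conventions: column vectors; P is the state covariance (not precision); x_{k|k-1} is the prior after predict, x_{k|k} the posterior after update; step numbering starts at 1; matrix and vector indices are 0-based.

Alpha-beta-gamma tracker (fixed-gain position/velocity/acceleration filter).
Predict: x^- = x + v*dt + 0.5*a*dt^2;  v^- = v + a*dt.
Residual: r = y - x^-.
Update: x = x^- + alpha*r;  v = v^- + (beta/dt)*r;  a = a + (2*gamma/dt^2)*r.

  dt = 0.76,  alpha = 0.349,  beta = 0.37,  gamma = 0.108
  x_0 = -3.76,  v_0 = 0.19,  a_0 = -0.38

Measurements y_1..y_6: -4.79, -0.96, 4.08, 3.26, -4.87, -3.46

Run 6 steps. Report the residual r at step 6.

resid = -8.6539

step 1: x_pred=-3.7253  r=-1.0647  x^+=-4.0969  v^+=-0.6171  a^+=-0.7781
step 2: x_pred=-4.7906  r=3.8306  x^+=-3.4538  v^+=0.6564  a^+=0.6544
step 3: x_pred=-2.7659  r=6.8459  x^+=-0.3767  v^+=4.4866  a^+=3.2145
step 4: x_pred=3.9615  r=-0.7015  x^+=3.7167  v^+=6.5881  a^+=2.9521
step 5: x_pred=9.5762  r=-14.4462  x^+=4.5345  v^+=1.7987  a^+=-2.4502
step 6: x_pred=5.1939  r=-8.6539  x^+=2.1737  v^+=-4.2765  a^+=-5.6864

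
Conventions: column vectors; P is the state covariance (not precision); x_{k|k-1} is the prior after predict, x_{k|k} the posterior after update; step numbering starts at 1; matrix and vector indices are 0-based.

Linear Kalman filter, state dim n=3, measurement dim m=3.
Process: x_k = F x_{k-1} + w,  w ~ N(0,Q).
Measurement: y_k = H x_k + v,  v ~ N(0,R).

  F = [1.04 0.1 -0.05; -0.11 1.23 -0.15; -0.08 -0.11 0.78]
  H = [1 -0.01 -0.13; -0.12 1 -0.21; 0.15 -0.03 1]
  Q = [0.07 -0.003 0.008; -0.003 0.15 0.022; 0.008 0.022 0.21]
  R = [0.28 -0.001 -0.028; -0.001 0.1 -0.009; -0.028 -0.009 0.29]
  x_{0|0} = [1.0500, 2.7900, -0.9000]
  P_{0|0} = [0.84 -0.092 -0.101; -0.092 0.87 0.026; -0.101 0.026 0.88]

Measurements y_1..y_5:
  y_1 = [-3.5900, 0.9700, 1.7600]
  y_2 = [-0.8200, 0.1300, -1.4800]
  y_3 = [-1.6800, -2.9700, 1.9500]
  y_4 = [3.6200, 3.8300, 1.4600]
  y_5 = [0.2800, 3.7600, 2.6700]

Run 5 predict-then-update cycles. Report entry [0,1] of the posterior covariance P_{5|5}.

step 1: x^-=[1.4160, 3.4512, -1.0929]  P^-=[0.9806 -0.0889 -0.1747; -0.0889 1.5082 -0.1505; -0.1747 -0.1505 0.7678]  S=[1.3205 -0.1486 -0.1478; -0.1486 1.7319 -0.3718; -0.1478 -0.3718 1.0387]  K=[0.7677 -0.0151 0.0799; 0.0564 0.9300 0.1396; -0.1333 -0.0316 0.6881]  nu=[-5.1136, -2.5408, 2.7440]  x^+=[-2.2521, 1.1831, 1.5570]  P^+=[0.2091 0.0160 -0.0291; 0.0160 0.1001 0.0311; -0.0291 0.0311 0.2089]
step 2: x^-=[-2.3017, 1.4694, 1.2645]  P^-=[0.3037 0.0092 -0.0417; 0.0092 0.2920 0.0170; -0.0417 0.0170 0.3382]  S=[0.6002 -0.0160 -0.0676; -0.0160 0.3998 -0.0694; -0.0676 -0.0694 0.6217]  K=[0.5214 -0.0148 0.0608; 0.0379 0.7378 0.1020; -0.0854 -0.0357 0.5198]  nu=[1.6608, -1.3501, -2.3551]  x^+=[-1.5590, 0.2962, -0.0534]  P^+=[0.1421 0.0108 -0.0178; 0.0108 0.0789 0.0226; -0.0178 0.0226 0.1568]
step 3: x^-=[-1.5891, 0.5438, 0.0505]  P^-=[0.2287 0.0062 -0.0248; 0.0062 0.2627 0.0167; -0.0248 0.0167 0.3058]  S=[0.5203 -0.0138 -0.0579; -0.0138 0.3697 -0.0637; -0.0579 -0.0637 0.5927]  K=[0.4517 -0.0164 0.0582; 0.0325 0.7169 0.0967; -0.0699 -0.0373 0.4980]  nu=[-0.0789, -3.6939, 2.1542]  x^+=[-1.4387, -1.8987, 1.2665]  P^+=[0.1232 0.0093 -0.0138; 0.0093 0.0764 0.0216; -0.0138 0.0216 0.1494]
step 4: x^-=[-1.7494, -2.3671, 1.3118]  P^-=[0.2075 0.0056 -0.0195; 0.0056 0.2596 0.0165; -0.0195 0.0165 0.3008]  S=[0.4976 -0.0130 -0.0553; -0.0130 0.3665 -0.0632; -0.0553 -0.0632 0.5888]  K=[0.4280 -0.0163 0.0579; 0.0310 0.7145 0.0959; -0.0641 -0.0377 0.4950]  nu=[5.5163, 6.2627, 0.3396]  x^+=[0.5291, 2.3113, 0.8902]  P^+=[0.1167 0.0088 -0.0123; 0.0088 0.0761 0.0215; -0.0123 0.0215 0.1482]
step 5: x^-=[0.7368, 2.6511, 0.3978]  P^-=[0.2003 0.0055 -0.0176; 0.0055 0.2592 0.0165; -0.0176 0.0165 0.2998]  S=[0.4899 -0.0126 -0.0544; -0.0126 0.3661 -0.0632; -0.0544 -0.0632 0.5882]  K=[0.4194 -0.0160 0.0579; 0.0306 0.7142 0.0958; -0.0619 -0.0379 0.4946]  nu=[-0.3786, 1.2808, 2.2413]  x^+=[0.6873, 3.7691, 1.4811]  P^+=[0.1144 0.0087 -0.0117; 0.0087 0.0761 0.0215; -0.0117 0.0215 0.1479]

P_post[0,1] = 0.0087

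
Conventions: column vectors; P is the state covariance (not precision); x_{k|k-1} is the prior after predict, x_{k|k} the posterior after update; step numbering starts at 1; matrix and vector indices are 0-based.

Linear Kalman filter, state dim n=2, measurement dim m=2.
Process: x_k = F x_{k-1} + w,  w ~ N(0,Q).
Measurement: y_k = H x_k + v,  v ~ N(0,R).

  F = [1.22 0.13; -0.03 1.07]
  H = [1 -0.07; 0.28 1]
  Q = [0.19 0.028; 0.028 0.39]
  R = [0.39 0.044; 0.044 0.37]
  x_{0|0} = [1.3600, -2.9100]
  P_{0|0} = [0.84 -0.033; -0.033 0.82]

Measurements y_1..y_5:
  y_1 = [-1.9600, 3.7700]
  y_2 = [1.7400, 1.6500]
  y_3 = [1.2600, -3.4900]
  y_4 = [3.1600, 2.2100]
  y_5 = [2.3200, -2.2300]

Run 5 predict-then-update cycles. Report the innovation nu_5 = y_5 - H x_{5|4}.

step 1: x^-=[1.2809, -3.1545]  P^-=[1.4436 0.0684; 0.0684 1.3317]  S=[1.8306 0.4220; 0.4220 1.8532]  K=[0.7675 0.0802; -0.1917 0.7726]  nu=[-3.4617, 6.5658]  x^+=[-0.8492, 2.5818]  P^+=[0.3014 -0.0209; -0.0209 0.2833]
step 2: x^-=[-0.7004, 2.7880]  P^-=[0.6367 0.0291; 0.0291 0.7159]  S=[1.0262 0.2007; 0.2007 1.1522]  K=[0.6039 0.0748; -0.1484 0.6543]  nu=[2.6356, -0.9419]  x^+=[0.8207, 1.7805]  P^+=[0.2379 -0.0124; -0.0124 0.2390]
step 3: x^-=[1.2327, 1.8805]  P^-=[0.5443 0.0364; 0.0364 0.6647]  S=[0.9324 0.1856; 0.1856 1.0978]  K=[0.5658 0.0764; -0.1378 0.6381]  nu=[0.1589, -5.7156]  x^+=[0.8861, -1.7885]  P^+=[0.2234 -0.0094; -0.0094 0.2327]
step 4: x^-=[0.8486, -1.9403]  P^-=[0.5234 0.0400; 0.0400 0.6572]  S=[0.9110 0.1837; 0.1837 1.0906]  K=[0.5558 0.0774; -0.1348 0.6356]  nu=[2.1756, 3.9127]  x^+=[2.3606, 0.2532]  P^+=[0.2196 -0.0084; -0.0084 0.2316]
step 5: x^-=[2.9129, 0.2001]  P^-=[0.5181 0.0412; 0.0412 0.6559]  S=[0.9055 0.1836; 0.1836 1.0896]  K=[0.5532 0.0778; -0.1339 0.6351]  nu=[-0.5789, -3.2457]  x^+=[2.3402, -1.7838]  P^+=[0.2186 -0.0081; -0.0081 0.2314]

innov = [-0.5789, -3.2457]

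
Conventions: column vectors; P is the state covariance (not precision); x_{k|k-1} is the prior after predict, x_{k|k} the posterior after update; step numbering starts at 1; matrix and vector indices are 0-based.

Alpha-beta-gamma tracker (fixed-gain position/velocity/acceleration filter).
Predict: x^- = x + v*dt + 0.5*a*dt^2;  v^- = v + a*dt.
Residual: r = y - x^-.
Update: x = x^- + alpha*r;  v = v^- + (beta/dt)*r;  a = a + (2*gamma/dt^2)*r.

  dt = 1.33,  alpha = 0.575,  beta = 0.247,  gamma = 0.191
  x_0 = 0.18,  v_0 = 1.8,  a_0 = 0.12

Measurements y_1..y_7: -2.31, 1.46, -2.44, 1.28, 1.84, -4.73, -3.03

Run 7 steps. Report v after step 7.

v_post = 0.3743

step 1: x_pred=2.6801  r=-4.9901  x^+=-0.1892  v^+=1.0329  a^+=-0.9576
step 2: x_pred=0.3375  r=1.1225  x^+=0.9830  v^+=-0.0323  a^+=-0.7152
step 3: x_pred=0.3074  r=-2.7474  x^+=-1.2724  v^+=-1.4938  a^+=-1.3085
step 4: x_pred=-4.4165  r=5.6965  x^+=-1.1410  v^+=-2.1763  a^+=-0.0784
step 5: x_pred=-4.1047  r=5.9447  x^+=-0.6865  v^+=-1.1764  a^+=1.2054
step 6: x_pred=-1.1850  r=-3.5450  x^+=-3.2234  v^+=-0.2316  a^+=0.4399
step 7: x_pred=-3.1423  r=0.1123  x^+=-3.0777  v^+=0.3743  a^+=0.4641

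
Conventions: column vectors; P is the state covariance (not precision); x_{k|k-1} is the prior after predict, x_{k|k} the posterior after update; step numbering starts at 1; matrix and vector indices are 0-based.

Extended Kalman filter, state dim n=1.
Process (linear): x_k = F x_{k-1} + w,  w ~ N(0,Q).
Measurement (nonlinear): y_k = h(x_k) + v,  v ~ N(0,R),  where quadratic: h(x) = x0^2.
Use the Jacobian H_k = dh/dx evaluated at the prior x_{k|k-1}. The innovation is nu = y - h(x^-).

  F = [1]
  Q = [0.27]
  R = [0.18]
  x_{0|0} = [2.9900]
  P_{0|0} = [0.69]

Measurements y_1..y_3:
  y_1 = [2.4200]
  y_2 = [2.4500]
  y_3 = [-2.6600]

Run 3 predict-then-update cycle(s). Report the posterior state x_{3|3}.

x_post = [0.0726]

step 1: x^-=[2.9900]  P^-=[0.9600]  H_jac=[5.9800]  S=[34.5100]  K=[0.1664]  nu=[-6.5201]  x^+=[1.9054]  P^+=[0.0050]
step 2: x^-=[1.9054]  P^-=[0.2750]  H_jac=[3.8107]  S=[4.1736]  K=[0.2511]  nu=[-1.1804]  x^+=[1.6090]  P^+=[0.0119]
step 3: x^-=[1.6090]  P^-=[0.2819]  H_jac=[3.2179]  S=[3.0987]  K=[0.2927]  nu=[-5.2488]  x^+=[0.0726]  P^+=[0.0164]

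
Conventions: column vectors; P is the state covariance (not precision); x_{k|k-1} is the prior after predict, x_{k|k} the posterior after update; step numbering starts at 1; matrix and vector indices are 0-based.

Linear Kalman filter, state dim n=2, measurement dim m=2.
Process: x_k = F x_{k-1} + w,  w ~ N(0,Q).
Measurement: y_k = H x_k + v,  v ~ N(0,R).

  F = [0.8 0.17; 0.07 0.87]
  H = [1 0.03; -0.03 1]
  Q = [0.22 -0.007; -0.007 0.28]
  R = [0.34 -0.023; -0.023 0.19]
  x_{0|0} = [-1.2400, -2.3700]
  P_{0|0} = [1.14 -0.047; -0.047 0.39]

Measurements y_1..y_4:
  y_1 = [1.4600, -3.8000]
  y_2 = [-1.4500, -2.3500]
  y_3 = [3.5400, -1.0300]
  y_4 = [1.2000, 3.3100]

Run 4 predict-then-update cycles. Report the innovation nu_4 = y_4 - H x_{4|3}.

innov = [0.3885, 4.3299]

step 1: x^-=[-1.3949, -2.1487]  P^-=[0.9481 0.0812; 0.0812 0.5751]  S=[1.2935 0.0470; 0.0470 0.7610]  K=[0.7340 0.0241; 0.0489 0.7494]  nu=[2.9194, -1.6931]  x^+=[0.7071, -3.2747]  P^+=[0.2491 -0.0048; -0.0048 0.1411]
step 2: x^-=[0.0090, -2.7995]  P^-=[0.3822 0.0244; 0.0244 0.3874]  S=[0.7240 0.0015; 0.0015 0.5763]  K=[0.5289 0.0210; 0.0483 0.6709]  nu=[-1.3750, 0.4498]  x^+=[-0.7087, -2.5642]  P^+=[0.1794 -0.0028; -0.0028 0.1263]
step 3: x^-=[-1.0029, -2.2805]  P^-=[0.3377 0.0198; 0.0198 0.3761]  S=[0.6792 -0.0021; -0.0021 0.5652]  K=[0.4981 0.0189; 0.0478 0.6645]  nu=[4.6113, 1.2204]  x^+=[1.3172, -1.2492]  P^+=[0.1690 -0.0028; -0.0028 0.1251]
step 4: x^-=[0.8414, -0.9946]  P^-=[0.3310 0.0190; 0.0190 0.3752]  S=[0.6725 -0.0027; -0.0027 0.5643]  K=[0.4931 0.0184; 0.0476 0.6640]  nu=[0.3885, 4.3299]  x^+=[1.1126, 1.8990]  P^+=[0.1673 -0.0028; -0.0028 0.1250]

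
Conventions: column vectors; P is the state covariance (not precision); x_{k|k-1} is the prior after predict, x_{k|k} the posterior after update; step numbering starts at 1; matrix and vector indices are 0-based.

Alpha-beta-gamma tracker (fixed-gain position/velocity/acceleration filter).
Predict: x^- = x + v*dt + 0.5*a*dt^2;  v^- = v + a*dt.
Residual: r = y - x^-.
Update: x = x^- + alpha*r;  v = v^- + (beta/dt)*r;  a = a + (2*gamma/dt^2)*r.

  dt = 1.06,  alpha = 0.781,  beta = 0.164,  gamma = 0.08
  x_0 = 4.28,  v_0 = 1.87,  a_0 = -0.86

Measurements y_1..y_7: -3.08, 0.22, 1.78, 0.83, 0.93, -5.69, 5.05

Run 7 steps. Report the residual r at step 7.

resid = 13.4466

step 1: x_pred=5.7791  r=-8.8591  x^+=-1.1399  v^+=-0.4122  a^+=-2.1215
step 2: x_pred=-2.7687  r=2.9887  x^+=-0.4345  v^+=-2.1987  a^+=-1.6959
step 3: x_pred=-3.7179  r=5.4979  x^+=0.5760  v^+=-3.1457  a^+=-0.9130
step 4: x_pred=-3.2715  r=4.1015  x^+=-0.0682  v^+=-3.4790  a^+=-0.3290
step 5: x_pred=-3.9408  r=4.8708  x^+=-0.1367  v^+=-3.0741  a^+=0.3646
step 6: x_pred=-3.1904  r=-2.4996  x^+=-5.1426  v^+=-3.0744  a^+=0.0087
step 7: x_pred=-8.3966  r=13.4466  x^+=2.1052  v^+=-0.9848  a^+=1.9234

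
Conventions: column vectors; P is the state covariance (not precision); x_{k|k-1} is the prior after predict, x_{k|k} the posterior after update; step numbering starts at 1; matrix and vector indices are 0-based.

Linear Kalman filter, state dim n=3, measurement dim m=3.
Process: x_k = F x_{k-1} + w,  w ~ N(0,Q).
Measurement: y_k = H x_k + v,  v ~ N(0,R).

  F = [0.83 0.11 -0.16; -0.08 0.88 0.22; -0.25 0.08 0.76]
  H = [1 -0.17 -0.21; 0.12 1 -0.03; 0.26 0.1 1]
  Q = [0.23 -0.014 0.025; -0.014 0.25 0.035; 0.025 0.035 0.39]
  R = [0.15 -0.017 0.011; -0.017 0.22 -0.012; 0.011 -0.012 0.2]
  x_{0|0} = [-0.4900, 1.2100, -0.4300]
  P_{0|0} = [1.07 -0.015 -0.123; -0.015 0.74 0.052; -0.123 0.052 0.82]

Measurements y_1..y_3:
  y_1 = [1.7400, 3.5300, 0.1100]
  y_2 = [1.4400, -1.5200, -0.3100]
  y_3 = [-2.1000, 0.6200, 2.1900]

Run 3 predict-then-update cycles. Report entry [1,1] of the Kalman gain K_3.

step 1: x^-=[-0.2048, 1.0094, -0.1075]  P^-=[1.0252 -0.0832 -0.3696; -0.0832 0.8962 0.2989; -0.3696 0.2989 0.9889]  S=[1.4496 -0.1624 -0.3566; -0.1624 1.0966 0.3139; -0.3566 0.3139 1.1304]  K=[0.8153 0.1323 0.1219; -0.1004 0.7618 0.0814; -0.2543 -0.0470 0.7491]  nu=[2.0938, 2.5420, 0.1698]  x^+=[1.8595, 2.7494, -0.6323]  P^+=[0.1213 -0.0008 0.0003; -0.0008 0.1681 -0.0106; 0.0003 -0.0106 0.1486]
step 2: x^-=[1.9469, 2.1316, -0.7254]  P^-=[0.3196 -0.0103 -0.0173; -0.0103 0.3841 0.0670; -0.0173 0.0670 0.4831]  S=[0.5175 -0.0637 -0.0437; -0.0637 0.6028 0.0839; -0.0437 0.0839 0.7124]  K=[0.6502 0.0996 0.1190; -0.0921 0.6129 0.0663; -0.1986 -0.0310 0.6727]  nu=[-0.2969, -3.9070, -0.3039]  x^+=[1.3285, -0.2557, -0.7496]  P^+=[0.0977 -0.0022 0.0046; -0.0022 0.1356 -0.0081; 0.0046 -0.0081 0.1324]
step 3: x^-=[1.1945, -0.4963, -0.9223]  P^-=[0.3010 -0.0117 -0.0078; -0.0117 0.3591 0.0630; -0.0078 0.0630 0.4708]  S=[0.4939 -0.0629 -0.0358; -0.0629 0.5773 0.0780; -0.0358 0.0780 0.7027]  K=[0.6378 0.0959 0.1204; -0.0933 0.5973 0.0655; -0.1928 -0.0283 0.6694]  nu=[-3.5725, 0.9452, 2.8514]  x^+=[-0.6498, 0.5883, 1.6484]  P^+=[0.0960 -0.0026 0.0052; -0.0026 0.1323 -0.0077; 0.0052 -0.0077 0.1315]

K[1,1] = 0.5973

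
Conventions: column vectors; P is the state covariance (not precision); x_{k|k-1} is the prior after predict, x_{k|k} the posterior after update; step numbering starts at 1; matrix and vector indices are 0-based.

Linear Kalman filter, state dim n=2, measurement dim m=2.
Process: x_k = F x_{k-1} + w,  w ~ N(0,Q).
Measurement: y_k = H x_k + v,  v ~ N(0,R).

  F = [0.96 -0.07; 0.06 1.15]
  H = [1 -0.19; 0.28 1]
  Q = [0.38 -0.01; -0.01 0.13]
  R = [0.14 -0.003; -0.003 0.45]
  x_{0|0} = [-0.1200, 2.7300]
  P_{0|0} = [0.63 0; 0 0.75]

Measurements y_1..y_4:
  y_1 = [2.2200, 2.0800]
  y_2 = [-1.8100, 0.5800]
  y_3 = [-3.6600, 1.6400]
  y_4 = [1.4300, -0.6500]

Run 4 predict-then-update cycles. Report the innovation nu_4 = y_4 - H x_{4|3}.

step 1: x^-=[-0.3063, 3.1323]  P^-=[0.9643 -0.0341; -0.0341 1.1241]  S=[1.1578 0.0211; 0.0211 1.6307]  K=[0.8360 0.1338; -0.2264 0.6865]  nu=[3.1214, -0.9665]  x^+=[2.1739, 1.7620]  P^+=[0.1212 0.0238; 0.0238 0.3029]
step 2: x^-=[1.9636, 2.1567]  P^-=[0.4899 -0.0012; -0.0012 0.5343]  S=[0.6497 0.0315; 0.0315 1.0221]  K=[0.7491 0.1099; -0.1838 0.5281]  nu=[-3.3638, -2.1265]  x^+=[-0.7902, 1.6518]  P^+=[0.1078 0.0170; 0.0170 0.2334]
step 3: x^-=[-0.8742, 1.8521]  P^-=[0.4782 -0.0038; -0.0038 0.4415]  S=[0.6356 0.0434; 0.0434 0.9268]  K=[0.7463 0.1054; -0.1710 0.4832]  nu=[-2.4339, 0.0326]  x^+=[-2.6872, 2.2841]  P^+=[0.1071 0.0152; 0.0152 0.2137]
step 4: x^-=[-2.7396, 2.4655]  P^-=[0.4777 -0.0043; -0.0043 0.4151]  S=[0.6343 0.0478; 0.0478 0.9001]  K=[0.7465 0.1042; -0.1664 0.4686]  nu=[4.6380, -2.3484]  x^+=[0.4782, 0.5929]  P^+=[0.1070 0.0147; 0.0147 0.2073]

innov = [4.6380, -2.3484]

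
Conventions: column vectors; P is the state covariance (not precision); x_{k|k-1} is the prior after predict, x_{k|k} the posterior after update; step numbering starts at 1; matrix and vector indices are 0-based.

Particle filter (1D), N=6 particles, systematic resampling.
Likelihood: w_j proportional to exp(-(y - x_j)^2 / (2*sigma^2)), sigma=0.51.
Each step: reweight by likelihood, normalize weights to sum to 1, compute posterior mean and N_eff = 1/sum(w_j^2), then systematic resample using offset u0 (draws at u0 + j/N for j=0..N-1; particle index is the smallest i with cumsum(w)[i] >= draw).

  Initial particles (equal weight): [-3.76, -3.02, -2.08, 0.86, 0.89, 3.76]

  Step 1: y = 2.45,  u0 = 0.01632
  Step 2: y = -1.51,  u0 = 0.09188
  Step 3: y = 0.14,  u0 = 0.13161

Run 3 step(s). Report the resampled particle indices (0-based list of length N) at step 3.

step 1: w=[0.0000, 0.0000, 0.0000, 0.1436, 0.1722, 0.6841]  mean=2.8492  Neff=1.9293  idx=[3, 4, 5, 5, 5, 5]
step 2: w=[0.5683, 0.4317, 0.0000, 0.0000, 0.0000, 0.0000]  mean=0.8729  Neff=1.9633  idx=[0, 0, 0, 1, 1, 1]
step 3: w=[0.1737, 0.1737, 0.1737, 0.1596, 0.1596, 0.1596]  mean=0.8744  Neff=5.9893  idx=[0, 1, 2, 3, 4, 5]

resampled_idx = [0, 1, 2, 3, 4, 5]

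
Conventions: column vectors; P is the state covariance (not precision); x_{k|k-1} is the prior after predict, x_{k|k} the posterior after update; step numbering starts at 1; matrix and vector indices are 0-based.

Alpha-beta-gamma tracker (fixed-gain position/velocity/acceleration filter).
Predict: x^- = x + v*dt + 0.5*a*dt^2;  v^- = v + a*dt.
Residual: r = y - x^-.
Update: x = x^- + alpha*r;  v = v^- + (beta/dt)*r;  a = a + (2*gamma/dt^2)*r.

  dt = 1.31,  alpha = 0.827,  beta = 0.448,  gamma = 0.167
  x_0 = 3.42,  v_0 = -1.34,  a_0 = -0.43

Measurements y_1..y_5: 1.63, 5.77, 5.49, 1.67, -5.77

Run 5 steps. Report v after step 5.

v_post = -2.9839

step 1: x_pred=1.2956  r=0.3344  x^+=1.5722  v^+=-1.7890  a^+=-0.3649
step 2: x_pred=-1.0845  r=6.8545  x^+=4.5842  v^+=0.0771  a^+=0.9691
step 3: x_pred=5.5168  r=-0.0268  x^+=5.4946  v^+=1.3376  a^+=0.9639
step 4: x_pred=8.0739  r=-6.4039  x^+=2.7779  v^+=0.4103  a^+=-0.2824
step 5: x_pred=3.0730  r=-8.8430  x^+=-4.2402  v^+=-2.9839  a^+=-2.0035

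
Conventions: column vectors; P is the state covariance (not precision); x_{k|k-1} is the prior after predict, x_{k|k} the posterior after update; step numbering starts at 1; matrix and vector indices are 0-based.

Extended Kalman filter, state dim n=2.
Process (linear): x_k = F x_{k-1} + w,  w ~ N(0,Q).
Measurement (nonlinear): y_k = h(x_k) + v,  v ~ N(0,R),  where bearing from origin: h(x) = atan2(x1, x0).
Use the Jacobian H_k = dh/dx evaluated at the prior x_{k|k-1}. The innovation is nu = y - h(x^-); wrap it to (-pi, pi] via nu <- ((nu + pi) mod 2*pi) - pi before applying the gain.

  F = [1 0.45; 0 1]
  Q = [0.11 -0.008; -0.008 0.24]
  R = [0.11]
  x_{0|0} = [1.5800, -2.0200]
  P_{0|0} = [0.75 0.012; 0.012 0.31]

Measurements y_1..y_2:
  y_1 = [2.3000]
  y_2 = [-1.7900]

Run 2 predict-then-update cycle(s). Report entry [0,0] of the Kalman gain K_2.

K[0,0] = 0.2463

step 1: x^-=[0.6710, -2.0200]  P^-=[0.9336 0.1435; 0.1435 0.5500]  H_jac=[0.4459 0.1481]  S=[0.3266]  K=[1.3395; 0.4453]  nu=[-2.7331]  x^+=[-2.9901, -3.2371]  P^+=[0.3475 -0.0513; -0.0513 0.4852]
step 2: x^-=[-4.4468, -3.2371]  P^-=[0.5096 0.1590; 0.1590 0.7252]  H_jac=[0.1070 -0.1470]  S=[0.1265]  K=[0.2463; -0.7082]  nu=[0.7223]  x^+=[-4.2689, -3.7486]  P^+=[0.5019 0.1811; 0.1811 0.6618]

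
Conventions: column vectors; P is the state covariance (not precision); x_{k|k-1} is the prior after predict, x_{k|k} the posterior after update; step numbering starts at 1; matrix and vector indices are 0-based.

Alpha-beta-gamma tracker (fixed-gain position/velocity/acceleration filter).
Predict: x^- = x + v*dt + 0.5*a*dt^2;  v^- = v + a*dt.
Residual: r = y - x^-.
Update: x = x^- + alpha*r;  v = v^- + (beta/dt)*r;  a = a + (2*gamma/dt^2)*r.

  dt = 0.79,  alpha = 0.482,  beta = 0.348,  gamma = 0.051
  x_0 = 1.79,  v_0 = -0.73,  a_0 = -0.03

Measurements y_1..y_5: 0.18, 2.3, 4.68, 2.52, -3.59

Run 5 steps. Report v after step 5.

step 1: x_pred=1.2039  r=-1.0239  x^+=0.7104  v^+=-1.2048  a^+=-0.1973
step 2: x_pred=-0.3029  r=2.6029  x^+=0.9517  v^+=-0.2140  a^+=0.2281
step 3: x_pred=0.8537  r=3.8263  x^+=2.6980  v^+=1.6516  a^+=0.8534
step 4: x_pred=4.2691  r=-1.7491  x^+=3.4260  v^+=1.5553  a^+=0.5675
step 5: x_pred=4.8318  r=-8.4218  x^+=0.7725  v^+=-1.7062  a^+=-0.8089

v_post = -1.7062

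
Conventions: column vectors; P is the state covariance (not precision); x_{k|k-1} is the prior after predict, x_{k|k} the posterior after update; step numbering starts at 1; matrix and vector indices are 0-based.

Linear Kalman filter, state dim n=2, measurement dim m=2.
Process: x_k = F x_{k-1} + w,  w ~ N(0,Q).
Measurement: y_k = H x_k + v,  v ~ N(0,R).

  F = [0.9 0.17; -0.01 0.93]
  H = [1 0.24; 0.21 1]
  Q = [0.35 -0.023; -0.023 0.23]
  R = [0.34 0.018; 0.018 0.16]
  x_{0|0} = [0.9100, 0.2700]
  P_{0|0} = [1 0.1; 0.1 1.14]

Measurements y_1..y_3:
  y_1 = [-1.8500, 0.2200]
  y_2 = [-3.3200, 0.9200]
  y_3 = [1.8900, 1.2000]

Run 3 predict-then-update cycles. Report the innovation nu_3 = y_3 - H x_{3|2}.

step 1: x^-=[0.8649, 0.2420]  P^-=[1.2235 0.2318; 0.2318 1.2142]  S=[1.7447 0.8098; 0.8098 1.5255]  K=[0.7756 -0.0913; -0.1120 0.8873]  nu=[-2.7730, -0.2036]  x^+=[-1.2671, 0.3718]  P^+=[0.2761 -0.0586; -0.0586 0.1523]
step 2: x^-=[-1.0772, 0.3584]  P^-=[0.5601 -0.0504; -0.0504 0.3628]  S=[0.8968 0.1698; 0.1698 0.5263]  K=[0.6251 -0.0739; -0.0914 0.6987]  nu=[-2.3288, 0.7878]  x^+=[-2.5910, 1.1216]  P^+=[0.2225 -0.0473; -0.0473 0.1201]
step 3: x^-=[-2.1413, 1.0690]  P^-=[0.5193 -0.0455; -0.0455 0.3348]  S=[0.8567 0.1596; 0.1596 0.4985]  K=[0.6057 -0.0665; -0.0860 0.6798]  nu=[3.7747, 0.5807]  x^+=[0.1067, 1.1392]  P^+=[0.2156 -0.0450; -0.0450 0.1167]

innov = [3.7747, 0.5807]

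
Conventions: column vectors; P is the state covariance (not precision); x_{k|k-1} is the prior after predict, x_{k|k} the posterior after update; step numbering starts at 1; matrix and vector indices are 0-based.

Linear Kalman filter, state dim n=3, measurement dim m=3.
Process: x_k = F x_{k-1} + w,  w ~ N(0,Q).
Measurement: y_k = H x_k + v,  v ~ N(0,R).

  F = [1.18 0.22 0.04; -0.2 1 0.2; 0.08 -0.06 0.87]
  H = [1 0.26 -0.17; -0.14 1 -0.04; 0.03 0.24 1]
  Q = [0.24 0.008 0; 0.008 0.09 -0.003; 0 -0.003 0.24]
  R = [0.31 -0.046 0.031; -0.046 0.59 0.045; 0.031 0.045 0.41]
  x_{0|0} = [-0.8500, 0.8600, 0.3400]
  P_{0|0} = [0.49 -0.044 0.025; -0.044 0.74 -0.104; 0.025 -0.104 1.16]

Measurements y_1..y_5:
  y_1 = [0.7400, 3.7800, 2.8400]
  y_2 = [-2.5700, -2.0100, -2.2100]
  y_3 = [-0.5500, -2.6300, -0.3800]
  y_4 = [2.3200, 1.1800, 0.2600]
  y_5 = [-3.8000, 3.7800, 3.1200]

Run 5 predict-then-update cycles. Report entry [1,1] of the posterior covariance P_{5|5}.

step 1: x^-=[-0.8002, 1.0980, 0.1762]  P^-=[0.9376 0.0114 0.0853; 0.0114 0.8700 0.0494; 0.0853 0.0494 1.1386]  S=[1.3119 0.0574 0.0184; 0.0574 1.4740 0.2411; 0.0184 0.2411 1.6285]  K=[0.7102 -0.1247 0.0818; 0.1488 0.5701 0.0726; -0.0776 -0.1214 0.7268]  nu=[1.2847, 2.5770, 2.4243]  x^+=[-0.0108, 2.9345, 1.5258]  P^+=[0.2550 -0.0645 0.0578; -0.0645 0.3231 -0.0156; 0.0578 -0.0156 0.2921]
step 2: x^-=[0.6939, 3.2418, 1.1505]  P^-=[0.5829 -0.0402 0.0900; -0.0402 0.4500 -0.0041; 0.0900 -0.0041 0.4742]  S=[0.8859 -0.0468 0.0746; -0.0468 1.0648 0.1150; 0.0746 0.1150 0.9135]  K=[0.6179 -0.0980 0.0689; 0.1059 0.4273 0.0500; -0.0407 -0.0931 0.5360]  nu=[-3.9112, -5.1086, -4.1593]  x^+=[-1.5089, 0.4367, -0.4440]  P^+=[0.2196 -0.0505 0.0485; -0.0505 0.2419 -0.0135; 0.0485 -0.0135 0.2161]
step 3: x^-=[-1.7021, 0.6497, -0.5332]  P^-=[0.5359 -0.0363 0.0752; -0.0363 0.3602 -0.0073; 0.0752 -0.0073 0.4145]  S=[0.8385 -0.0594 0.0633; -0.0594 0.9730 0.0949; 0.0633 0.0949 0.8462]  K=[0.6018 -0.0868 0.0623; 0.0934 0.3773 0.0429; -0.0408 -0.0870 0.5032]  nu=[0.8926, -3.5393, 0.0483]  x^+=[-0.8547, -0.6001, -0.2375]  P^+=[0.2117 -0.0447 0.0447; -0.0447 0.2135 -0.0124; 0.0447 -0.0124 0.2028]
step 4: x^-=[-1.1500, -0.4767, -0.2390]  P^-=[0.5262 -0.0350 0.0702; -0.0350 0.3294 -0.0057; 0.0702 -0.0057 0.4036]  S=[0.8286 -0.0651 0.0587; -0.0651 0.9414 0.0902; 0.0587 0.0902 0.8340]  K=[0.5990 -0.0827 0.0599; 0.0874 0.3574 0.0418; -0.0416 -0.0842 0.4968]  nu=[3.5533, 1.4861, 0.6479]  x^+=[0.8941, 0.3921, -0.1902]  P^+=[0.2098 -0.0426 0.0433; -0.0426 0.2023 -0.0113; 0.0433 -0.0113 0.2000]
step 5: x^-=[1.1337, 0.1753, -0.1174]  P^-=[0.5240 -0.0348 0.0688; -0.0348 0.3177 -0.0042; 0.0688 -0.0042 0.4011]  S=[0.8259 -0.0679 0.0573; -0.0679 0.9295 0.0893; 0.0573 0.0893 0.8315]  K=[0.5985 -0.0813 0.0591; 0.0845 0.3494 0.0421; -0.0417 -0.0828 0.4954]  nu=[-4.9993, 3.7587, 3.1614]  x^+=[-1.9770, 1.1990, 1.3462]  P^+=[0.2093 -0.0418 0.0429; -0.0418 0.1979 -0.0106; 0.0429 -0.0106 0.1994]

P_post[1,1] = 0.1979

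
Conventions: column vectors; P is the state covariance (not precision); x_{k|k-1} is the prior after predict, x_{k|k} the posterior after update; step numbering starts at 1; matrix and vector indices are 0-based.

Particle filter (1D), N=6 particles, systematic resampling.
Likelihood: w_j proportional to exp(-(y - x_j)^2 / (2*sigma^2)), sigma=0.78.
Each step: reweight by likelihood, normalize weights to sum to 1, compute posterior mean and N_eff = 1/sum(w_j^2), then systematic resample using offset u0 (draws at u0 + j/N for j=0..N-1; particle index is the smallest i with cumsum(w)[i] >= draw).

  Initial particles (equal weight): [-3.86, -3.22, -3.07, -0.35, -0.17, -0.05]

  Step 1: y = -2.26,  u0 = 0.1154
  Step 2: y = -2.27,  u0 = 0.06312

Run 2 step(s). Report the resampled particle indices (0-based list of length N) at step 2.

step 1: w=[0.0961, 0.3693, 0.4594, 0.0393, 0.0217, 0.0142]  mean=-2.9884  Neff=2.7867  idx=[1, 1, 1, 2, 2, 3]
step 2: w=[0.1791, 0.1791, 0.1791, 0.2222, 0.2222, 0.0182]  mean=-3.1012  Neff=5.1188  idx=[0, 1, 2, 3, 3, 4]

resampled_idx = [0, 1, 2, 3, 3, 4]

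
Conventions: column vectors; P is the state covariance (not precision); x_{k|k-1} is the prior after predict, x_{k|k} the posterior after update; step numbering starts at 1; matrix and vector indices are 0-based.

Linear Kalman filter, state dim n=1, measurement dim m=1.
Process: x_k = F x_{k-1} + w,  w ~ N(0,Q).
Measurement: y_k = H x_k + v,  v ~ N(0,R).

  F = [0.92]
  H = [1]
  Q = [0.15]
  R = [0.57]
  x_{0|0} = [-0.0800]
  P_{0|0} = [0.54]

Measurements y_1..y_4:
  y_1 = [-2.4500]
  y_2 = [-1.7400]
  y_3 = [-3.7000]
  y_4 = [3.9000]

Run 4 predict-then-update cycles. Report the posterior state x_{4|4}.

step 1: x^-=[-0.0736]  P^-=[0.6071]  S=[1.1771]  K=[0.5157]  nu=[-2.3764]  x^+=[-1.2992]  P^+=[0.2940]
step 2: x^-=[-1.1953]  P^-=[0.3988]  S=[0.9688]  K=[0.4117]  nu=[-0.5447]  x^+=[-1.4195]  P^+=[0.2346]
step 3: x^-=[-1.3059]  P^-=[0.3486]  S=[0.9186]  K=[0.3795]  nu=[-2.3941]  x^+=[-2.2145]  P^+=[0.2163]
step 4: x^-=[-2.0373]  P^-=[0.3331]  S=[0.9031]  K=[0.3688]  nu=[5.9373]  x^+=[0.1525]  P^+=[0.2102]

x_post = [0.1525]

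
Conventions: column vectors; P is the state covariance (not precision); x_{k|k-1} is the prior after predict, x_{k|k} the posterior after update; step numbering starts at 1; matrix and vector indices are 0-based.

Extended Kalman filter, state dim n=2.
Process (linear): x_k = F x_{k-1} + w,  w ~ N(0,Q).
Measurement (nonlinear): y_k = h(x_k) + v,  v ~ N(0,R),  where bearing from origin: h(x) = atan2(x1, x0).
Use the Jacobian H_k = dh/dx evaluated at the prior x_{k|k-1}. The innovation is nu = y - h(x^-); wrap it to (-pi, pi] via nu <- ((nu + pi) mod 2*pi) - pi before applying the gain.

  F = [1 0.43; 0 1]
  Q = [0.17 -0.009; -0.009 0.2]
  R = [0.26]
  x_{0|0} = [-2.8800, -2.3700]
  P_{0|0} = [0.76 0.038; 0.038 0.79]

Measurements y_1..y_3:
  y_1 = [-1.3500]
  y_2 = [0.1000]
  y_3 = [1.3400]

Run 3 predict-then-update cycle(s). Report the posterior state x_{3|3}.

step 1: x^-=[-3.8991, -2.3700]  P^-=[1.1088 0.3687; 0.3687 0.9900]  H_jac=[0.1138 -0.1873]  S=[0.2934]  K=[0.1949; -0.4889]  nu=[1.2454]  x^+=[-3.6564, -2.9789]  P^+=[1.0976 0.3966; 0.3966 0.9199]
step 2: x^-=[-4.9374, -2.9789]  P^-=[1.7788 0.7832; 0.7832 1.1199]  H_jac=[0.0896 -0.1485]  S=[0.2781]  K=[0.1548; -0.3456]  nu=[2.6987]  x^+=[-4.5195, -3.9116]  P^+=[1.7721 0.7981; 0.7981 1.0867]
step 3: x^-=[-6.2015, -3.9116]  P^-=[2.8294 1.2563; 1.2563 1.2867]  H_jac=[0.0728 -0.1154]  S=[0.2710]  K=[0.2249; -0.2104]  nu=[-2.3643]  x^+=[-6.7332, -3.4142]  P^+=[2.8157 1.2692; 1.2692 1.2747]

x_post = [-6.7332, -3.4142]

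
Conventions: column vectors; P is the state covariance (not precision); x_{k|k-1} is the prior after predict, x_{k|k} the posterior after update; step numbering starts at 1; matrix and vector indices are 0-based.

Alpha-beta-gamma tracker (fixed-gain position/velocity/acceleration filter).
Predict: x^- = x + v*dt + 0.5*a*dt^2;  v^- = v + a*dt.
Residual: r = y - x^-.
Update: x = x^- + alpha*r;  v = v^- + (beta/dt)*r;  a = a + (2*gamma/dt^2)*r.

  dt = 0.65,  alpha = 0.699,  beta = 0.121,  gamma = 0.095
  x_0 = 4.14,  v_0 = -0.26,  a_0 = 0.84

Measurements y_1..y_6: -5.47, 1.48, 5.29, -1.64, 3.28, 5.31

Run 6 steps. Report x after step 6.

step 1: x_pred=4.1484  r=-9.6184  x^+=-2.5748  v^+=-1.5045  a^+=-3.4855
step 2: x_pred=-4.2891  r=5.7691  x^+=-0.2565  v^+=-2.6961  a^+=-0.8911
step 3: x_pred=-2.1972  r=7.4872  x^+=3.0363  v^+=-1.8815  a^+=2.4760
step 4: x_pred=2.3364  r=-3.9764  x^+=-0.4431  v^+=-1.0124  a^+=0.6878
step 5: x_pred=-0.9559  r=4.2359  x^+=2.0050  v^+=0.2232  a^+=2.5926
step 6: x_pred=2.6978  r=2.6122  x^+=4.5237  v^+=2.3947  a^+=3.7674

x_post = 4.5237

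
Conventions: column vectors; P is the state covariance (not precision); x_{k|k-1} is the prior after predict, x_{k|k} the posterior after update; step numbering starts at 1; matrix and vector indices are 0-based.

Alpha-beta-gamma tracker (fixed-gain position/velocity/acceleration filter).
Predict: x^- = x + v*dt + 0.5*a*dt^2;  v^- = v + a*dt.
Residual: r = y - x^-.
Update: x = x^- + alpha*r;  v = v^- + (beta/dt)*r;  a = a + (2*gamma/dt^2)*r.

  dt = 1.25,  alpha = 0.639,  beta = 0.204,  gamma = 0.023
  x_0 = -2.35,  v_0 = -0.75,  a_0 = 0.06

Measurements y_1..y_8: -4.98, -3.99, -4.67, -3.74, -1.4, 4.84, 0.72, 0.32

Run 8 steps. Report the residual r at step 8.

resid = -4.2730

step 1: x_pred=-3.2406  r=-1.7394  x^+=-4.3521  v^+=-0.9589  a^+=0.0088
step 2: x_pred=-5.5438  r=1.5538  x^+=-4.5509  v^+=-0.6943  a^+=0.0545
step 3: x_pred=-5.3762  r=0.7062  x^+=-4.9249  v^+=-0.5109  a^+=0.0753
step 4: x_pred=-5.5047  r=1.7647  x^+=-4.3770  v^+=-0.1287  a^+=0.1273
step 5: x_pred=-4.4385  r=3.0385  x^+=-2.4969  v^+=0.5263  a^+=0.2167
step 6: x_pred=-1.6698  r=6.5098  x^+=2.4900  v^+=1.8596  a^+=0.4084
step 7: x_pred=5.1335  r=-4.4135  x^+=2.3133  v^+=1.6498  a^+=0.2784
step 8: x_pred=4.5930  r=-4.2730  x^+=1.8626  v^+=1.3005  a^+=0.1526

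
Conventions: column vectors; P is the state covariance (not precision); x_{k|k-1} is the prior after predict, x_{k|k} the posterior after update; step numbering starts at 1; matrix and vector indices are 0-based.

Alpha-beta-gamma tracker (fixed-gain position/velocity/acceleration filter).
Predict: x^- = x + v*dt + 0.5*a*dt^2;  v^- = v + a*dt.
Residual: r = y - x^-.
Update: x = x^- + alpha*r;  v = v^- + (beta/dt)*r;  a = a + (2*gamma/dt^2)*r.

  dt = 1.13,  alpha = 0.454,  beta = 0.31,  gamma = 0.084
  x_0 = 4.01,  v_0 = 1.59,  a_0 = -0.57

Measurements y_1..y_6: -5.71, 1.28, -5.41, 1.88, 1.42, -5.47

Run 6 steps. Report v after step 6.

step 1: x_pred=5.4428  r=-11.1528  x^+=0.3794  v^+=-2.1137  a^+=-2.0374
step 2: x_pred=-3.3098  r=4.5898  x^+=-1.2260  v^+=-3.1568  a^+=-1.4335
step 3: x_pred=-5.7084  r=0.2984  x^+=-5.5729  v^+=-4.6947  a^+=-1.3942
step 4: x_pred=-11.7681  r=13.6481  x^+=-5.5719  v^+=-2.5260  a^+=0.4014
step 5: x_pred=-8.1700  r=9.5900  x^+=-3.8161  v^+=0.5585  a^+=1.6632
step 6: x_pred=-2.1232  r=-3.3468  x^+=-3.6426  v^+=1.5197  a^+=1.2229

v_post = 1.5197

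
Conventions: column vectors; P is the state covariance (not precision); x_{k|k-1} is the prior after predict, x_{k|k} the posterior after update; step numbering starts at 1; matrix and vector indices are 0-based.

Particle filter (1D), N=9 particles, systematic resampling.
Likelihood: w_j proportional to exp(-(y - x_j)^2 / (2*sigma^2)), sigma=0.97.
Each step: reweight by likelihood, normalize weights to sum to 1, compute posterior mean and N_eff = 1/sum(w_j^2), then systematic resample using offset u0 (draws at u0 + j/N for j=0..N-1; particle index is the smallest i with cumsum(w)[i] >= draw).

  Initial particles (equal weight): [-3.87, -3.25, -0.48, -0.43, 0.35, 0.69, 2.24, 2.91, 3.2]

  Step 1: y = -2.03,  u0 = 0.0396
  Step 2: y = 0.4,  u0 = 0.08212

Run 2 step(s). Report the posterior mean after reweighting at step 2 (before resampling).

step 1: w=[0.1352, 0.3706, 0.2280, 0.2097, 0.0403, 0.0160, 0.0001, 0.0000, 0.0000]  mean=-1.9023  Neff=3.9444  idx=[0, 1, 1, 1, 1, 2, 2, 3, 3]
step 2: w=[0.0000, 0.0003, 0.0003, 0.0003, 0.0003, 0.2440, 0.2440, 0.2554, 0.2554]  mean=-0.4580  Neff=4.0081  idx=[5, 5, 6, 6, 7, 7, 8, 8, 8]

post_mean = -0.4580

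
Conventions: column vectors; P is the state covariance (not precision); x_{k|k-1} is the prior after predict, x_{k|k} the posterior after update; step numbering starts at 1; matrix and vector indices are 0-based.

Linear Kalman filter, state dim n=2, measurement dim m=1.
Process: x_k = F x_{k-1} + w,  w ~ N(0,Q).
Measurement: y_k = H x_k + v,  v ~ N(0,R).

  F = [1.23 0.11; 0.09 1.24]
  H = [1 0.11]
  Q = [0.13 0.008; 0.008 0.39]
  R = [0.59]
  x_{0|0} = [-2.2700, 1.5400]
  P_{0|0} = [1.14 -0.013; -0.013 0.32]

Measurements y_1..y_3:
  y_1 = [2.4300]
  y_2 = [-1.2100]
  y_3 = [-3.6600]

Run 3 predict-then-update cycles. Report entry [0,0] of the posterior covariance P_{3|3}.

P_post[0,0] = 0.3087

step 1: x^-=[-2.6227, 1.7053]  P^-=[1.8551 0.1579; 0.1579 0.8884]  S=[2.4905]  K=[0.7518; 0.1026]  nu=[4.8651]  x^+=[1.0350, 2.2046]  P^+=[0.4473 -0.0343; -0.0343 0.8621]
step 2: x^-=[1.5155, 2.8269]  P^-=[0.8079 0.1225; 0.1225 1.7116]  S=[1.4456]  K=[0.5682; 0.2150]  nu=[-3.0365]  x^+=[-0.2099, 2.1741]  P^+=[0.3412 -0.0541; -0.0541 1.6448]
step 3: x^-=[-0.0190, 2.6770]  P^-=[0.6515 0.1871; 0.1871 2.9097]  S=[1.3178]  K=[0.5100; 0.3848]  nu=[-3.9355]  x^+=[-2.0259, 1.1625]  P^+=[0.3087 -0.0715; -0.0715 2.7145]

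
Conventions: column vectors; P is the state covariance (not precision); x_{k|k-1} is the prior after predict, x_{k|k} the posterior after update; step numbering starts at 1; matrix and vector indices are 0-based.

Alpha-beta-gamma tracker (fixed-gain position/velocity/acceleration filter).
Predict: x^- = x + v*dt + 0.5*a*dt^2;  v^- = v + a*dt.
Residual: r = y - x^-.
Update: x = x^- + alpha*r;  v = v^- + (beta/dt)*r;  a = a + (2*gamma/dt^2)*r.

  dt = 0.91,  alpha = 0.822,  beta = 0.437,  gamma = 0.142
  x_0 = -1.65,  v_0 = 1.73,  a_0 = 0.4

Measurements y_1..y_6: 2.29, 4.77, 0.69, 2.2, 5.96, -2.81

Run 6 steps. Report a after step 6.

a_post = -2.7673

step 1: x_pred=0.0899  r=2.2001  x^+=1.8984  v^+=3.1505  a^+=1.1545
step 2: x_pred=5.2434  r=-0.4734  x^+=4.8543  v^+=3.9738  a^+=0.9922
step 3: x_pred=8.8812  r=-8.1912  x^+=2.1480  v^+=0.9431  a^+=-1.8170
step 4: x_pred=2.2539  r=-0.0539  x^+=2.2096  v^+=-0.7363  a^+=-1.8355
step 5: x_pred=0.7796  r=5.1804  x^+=5.0379  v^+=0.0811  a^+=-0.0589
step 6: x_pred=5.0873  r=-7.8973  x^+=-1.4043  v^+=-3.7649  a^+=-2.7673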